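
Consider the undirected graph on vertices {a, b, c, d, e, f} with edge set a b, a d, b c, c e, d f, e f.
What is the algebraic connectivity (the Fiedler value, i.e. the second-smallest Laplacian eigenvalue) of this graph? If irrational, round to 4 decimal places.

1

Reading degrees in the order [a, b, c, d, e, f] gives [2, 2, 2, 2, 2, 2]; set D = diag(2, 2, 2, 2, 2, 2) and form L = D - A. The smallest Laplacian eigenvalue is always 0. The next one, lambda_2 = 1, measures how hard the graph is to disconnect: larger values mean better connectivity.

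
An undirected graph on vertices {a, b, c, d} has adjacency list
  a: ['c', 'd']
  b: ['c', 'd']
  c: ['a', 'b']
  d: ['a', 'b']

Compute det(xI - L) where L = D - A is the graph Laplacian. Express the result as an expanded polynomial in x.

With the vertex order [a, b, c, d], the degrees are [2, 2, 2, 2], giving D = diag(2, 2, 2, 2) and L = D - A. Computing det(xI - L) by cofactor expansion (or equivalently via sum-over-permutations) gives x^4 - 8x^3 + 20x^2 - 16x. The constant term is 0 because L is singular (the all-ones vector lies in its kernel). The eigenvalues sum to 8, which equals trace(L) = 2|E|.

x^4 - 8x^3 + 20x^2 - 16x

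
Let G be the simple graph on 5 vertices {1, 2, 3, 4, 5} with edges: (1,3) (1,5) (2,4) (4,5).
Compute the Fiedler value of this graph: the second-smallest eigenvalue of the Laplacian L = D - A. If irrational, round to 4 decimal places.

With the vertex order [1, 2, 3, 4, 5], the degrees are [2, 1, 1, 2, 2], giving D = diag(2, 1, 1, 2, 2) and L = D - A. The smallest Laplacian eigenvalue is always 0. The next one, lambda_2 = 0.3820, measures how hard the graph is to disconnect: larger values mean better connectivity. By the matrix-tree theorem the graph has (1/5) * product of the nonzero eigenvalues = 1 spanning tree. The eigenvalues sum to 8, which equals trace(L) = 2|E|.

0.3820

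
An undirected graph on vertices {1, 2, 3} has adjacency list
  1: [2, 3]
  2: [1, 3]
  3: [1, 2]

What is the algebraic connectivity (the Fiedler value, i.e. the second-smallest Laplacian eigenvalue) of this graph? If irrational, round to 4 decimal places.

Each diagonal entry of L is the vertex degree and each off-diagonal entry is -1 where an edge is present, 0 otherwise; in the order [1, 2, 3] the diagonal is [2, 2, 2]. The sorted Laplacian eigenvalues are [0, 3, 3]; the algebraic connectivity is the second entry, 3. The largest eigenvalue, 3, is at most the vertex count 3.

3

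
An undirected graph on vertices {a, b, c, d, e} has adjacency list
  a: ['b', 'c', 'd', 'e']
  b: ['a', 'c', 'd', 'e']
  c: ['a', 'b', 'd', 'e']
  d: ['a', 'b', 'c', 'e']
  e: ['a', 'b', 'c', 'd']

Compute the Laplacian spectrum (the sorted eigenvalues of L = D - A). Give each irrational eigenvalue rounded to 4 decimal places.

With the vertex order [a, b, c, d, e], the degrees are [4, 4, 4, 4, 4], giving D = diag(4, 4, 4, 4, 4) and L = D - A. L is symmetric positive semidefinite, so every eigenvalue is real and nonnegative. The single zero eigenvalue shows the graph is connected. There is one zero in the spectrum, matching the 1 component.

[0, 5, 5, 5, 5]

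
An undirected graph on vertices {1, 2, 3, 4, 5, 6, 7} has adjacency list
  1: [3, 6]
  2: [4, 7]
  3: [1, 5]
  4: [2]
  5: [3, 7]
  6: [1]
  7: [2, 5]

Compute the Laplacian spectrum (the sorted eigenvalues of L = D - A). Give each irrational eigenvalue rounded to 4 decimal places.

Reading degrees in the order [1, 2, 3, 4, 5, 6, 7] gives [2, 2, 2, 1, 2, 1, 2]; set D = diag(2, 2, 2, 1, 2, 1, 2) and form L = D - A. The multiplicity of 0 as a Laplacian eigenvalue equals the number of connected components. The single zero eigenvalue shows the graph is connected. There is one zero in the spectrum, matching the 1 component.

[0, 0.1981, 0.7530, 1.5550, 2.4450, 3.2470, 3.8019]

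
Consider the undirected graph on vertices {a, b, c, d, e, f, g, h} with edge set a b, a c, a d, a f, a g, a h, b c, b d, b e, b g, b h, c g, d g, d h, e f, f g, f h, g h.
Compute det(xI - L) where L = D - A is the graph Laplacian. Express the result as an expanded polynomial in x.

x^8 - 36x^7 + 541x^6 - 4382x^5 + 20564x^4 - 55602x^3 + 79682x^2 - 46312x

Reading degrees in the order [a, b, c, d, e, f, g, h] gives [6, 6, 3, 4, 2, 4, 6, 5]; set D = diag(6, 6, 3, 4, 2, 4, 6, 5) and form L = D - A. Computing det(xI - L) by cofactor expansion (or equivalently via sum-over-permutations) gives x^8 - 36x^7 + 541x^6 - 4382x^5 + 20564x^4 - 55602x^3 + 79682x^2 - 46312x. The constant term is 0 because L is singular (the all-ones vector lies in its kernel). By the matrix-tree theorem the graph has (1/8) * product of the nonzero eigenvalues = 5789 spanning trees.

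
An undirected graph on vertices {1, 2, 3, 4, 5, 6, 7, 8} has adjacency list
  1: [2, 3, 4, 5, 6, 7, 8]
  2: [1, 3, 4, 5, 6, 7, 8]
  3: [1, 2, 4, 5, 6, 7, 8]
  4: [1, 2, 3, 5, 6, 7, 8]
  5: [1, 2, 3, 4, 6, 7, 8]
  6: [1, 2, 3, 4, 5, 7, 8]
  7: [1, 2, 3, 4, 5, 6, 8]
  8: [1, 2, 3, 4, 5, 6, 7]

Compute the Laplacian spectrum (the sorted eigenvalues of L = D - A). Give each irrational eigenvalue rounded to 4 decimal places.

[0, 8, 8, 8, 8, 8, 8, 8]

With the vertex order [1, 2, 3, 4, 5, 6, 7, 8], the degrees are [7, 7, 7, 7, 7, 7, 7, 7], giving D = diag(7, 7, 7, 7, 7, 7, 7, 7) and L = D - A. Since every row of L sums to 0, the all-ones vector is in the kernel and 0 is an eigenvalue. There is one zero in the spectrum, matching the 1 component.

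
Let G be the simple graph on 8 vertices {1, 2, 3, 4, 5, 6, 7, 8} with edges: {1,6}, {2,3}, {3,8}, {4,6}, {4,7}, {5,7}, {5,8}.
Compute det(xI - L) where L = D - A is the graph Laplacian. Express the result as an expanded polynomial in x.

Each diagonal entry of L is the vertex degree and each off-diagonal entry is -1 where an edge is present, 0 otherwise; in the order [1, 2, 3, 4, 5, 6, 7, 8] the diagonal is [1, 1, 2, 2, 2, 2, 2, 2]. L has integer entries, so p(x) = det(xI - L) has integer coefficients. Expanding the determinant yields x^8 - 14x^7 + 78x^6 - 220x^5 + 330x^4 - 252x^3 + 84x^2 - 8x. Since p(0) = det(-L) = 0, x divides p(x). By the matrix-tree theorem the graph has (1/8) * product of the nonzero eigenvalues = 1 spanning tree. The eigenvalues sum to 14, which equals trace(L) = 2|E|.

x^8 - 14x^7 + 78x^6 - 220x^5 + 330x^4 - 252x^3 + 84x^2 - 8x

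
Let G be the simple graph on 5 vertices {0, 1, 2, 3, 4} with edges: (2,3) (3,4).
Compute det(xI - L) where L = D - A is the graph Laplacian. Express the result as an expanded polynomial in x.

x^5 - 4x^4 + 3x^3

With the vertex order [0, 1, 2, 3, 4], the degrees are [0, 0, 1, 2, 1], giving D = diag(0, 0, 1, 2, 1) and L = D - A. Computing det(xI - L) by cofactor expansion (or equivalently via sum-over-permutations) gives x^5 - 4x^4 + 3x^3. The constant term is 0 because L is singular (the all-ones vector lies in its kernel). There are 3 zeros in the spectrum, matching the 3 components.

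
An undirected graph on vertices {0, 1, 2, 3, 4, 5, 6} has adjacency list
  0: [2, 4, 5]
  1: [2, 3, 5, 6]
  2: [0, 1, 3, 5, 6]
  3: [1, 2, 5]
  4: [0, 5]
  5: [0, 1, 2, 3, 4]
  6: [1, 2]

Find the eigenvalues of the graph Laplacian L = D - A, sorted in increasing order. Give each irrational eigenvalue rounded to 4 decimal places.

[0, 1.2627, 2.3496, 3.4160, 4.7823, 5.9293, 6.2601]

Reading degrees in the order [0, 1, 2, 3, 4, 5, 6] gives [3, 4, 5, 3, 2, 5, 2]; set D = diag(3, 4, 5, 3, 2, 5, 2) and form L = D - A. Since every row of L sums to 0, the all-ones vector is in the kernel and 0 is an eigenvalue. The single zero eigenvalue shows the graph is connected. The eigenvalues sum to 24, which equals trace(L) = 2|E|.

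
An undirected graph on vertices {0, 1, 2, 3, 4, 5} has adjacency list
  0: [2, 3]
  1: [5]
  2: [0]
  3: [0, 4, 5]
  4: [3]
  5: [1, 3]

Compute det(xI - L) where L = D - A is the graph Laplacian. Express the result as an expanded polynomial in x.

x^6 - 10x^5 + 35x^4 - 52x^3 + 31x^2 - 6x

Each diagonal entry of L is the vertex degree and each off-diagonal entry is -1 where an edge is present, 0 otherwise; in the order [0, 1, 2, 3, 4, 5] the diagonal is [2, 1, 1, 3, 1, 2]. L has integer entries, so p(x) = det(xI - L) has integer coefficients. Expanding the determinant yields x^6 - 10x^5 + 35x^4 - 52x^3 + 31x^2 - 6x. The constant term is 0 because L is singular (the all-ones vector lies in its kernel). There is one zero in the spectrum, matching the 1 component.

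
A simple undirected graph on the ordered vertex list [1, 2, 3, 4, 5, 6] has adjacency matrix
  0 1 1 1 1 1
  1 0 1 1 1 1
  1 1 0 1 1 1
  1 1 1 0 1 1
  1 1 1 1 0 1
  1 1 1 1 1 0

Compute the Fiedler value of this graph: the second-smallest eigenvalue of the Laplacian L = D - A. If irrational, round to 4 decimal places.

6

Reading degrees in the order [1, 2, 3, 4, 5, 6] gives [5, 5, 5, 5, 5, 5]; set D = diag(5, 5, 5, 5, 5, 5) and form L = D - A. The smallest Laplacian eigenvalue is always 0. The next one, lambda_2 = 6, measures how hard the graph is to disconnect: larger values mean better connectivity. By the matrix-tree theorem the graph has (1/6) * product of the nonzero eigenvalues = 1296 spanning trees. There is one zero in the spectrum, matching the 1 component.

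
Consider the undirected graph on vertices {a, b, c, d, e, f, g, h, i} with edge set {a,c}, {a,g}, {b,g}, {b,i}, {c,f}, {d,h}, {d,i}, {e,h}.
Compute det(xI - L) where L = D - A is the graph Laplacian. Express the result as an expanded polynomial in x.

With the vertex order [a, b, c, d, e, f, g, h, i], the degrees are [2, 2, 2, 2, 1, 1, 2, 2, 2], giving D = diag(2, 2, 2, 2, 1, 1, 2, 2, 2) and L = D - A. Computing det(xI - L) by cofactor expansion (or equivalently via sum-over-permutations) gives x^9 - 16x^8 + 105x^7 - 364x^6 + 715x^5 - 792x^4 + 462x^3 - 120x^2 + 9x. Since p(0) = det(-L) = 0, x divides p(x). By the matrix-tree theorem the graph has (1/9) * product of the nonzero eigenvalues = 1 spanning tree.

x^9 - 16x^8 + 105x^7 - 364x^6 + 715x^5 - 792x^4 + 462x^3 - 120x^2 + 9x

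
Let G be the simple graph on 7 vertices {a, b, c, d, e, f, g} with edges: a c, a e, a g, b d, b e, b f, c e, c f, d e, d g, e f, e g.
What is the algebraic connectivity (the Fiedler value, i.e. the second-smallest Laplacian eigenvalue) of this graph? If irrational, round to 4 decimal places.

With the vertex order [a, b, c, d, e, f, g], the degrees are [3, 3, 3, 3, 6, 3, 3], giving D = diag(3, 3, 3, 3, 6, 3, 3) and L = D - A. The smallest Laplacian eigenvalue is always 0. The next one, lambda_2 = 2, measures how hard the graph is to disconnect: larger values mean better connectivity. The eigenvalues sum to 24, which equals trace(L) = 2|E|.

2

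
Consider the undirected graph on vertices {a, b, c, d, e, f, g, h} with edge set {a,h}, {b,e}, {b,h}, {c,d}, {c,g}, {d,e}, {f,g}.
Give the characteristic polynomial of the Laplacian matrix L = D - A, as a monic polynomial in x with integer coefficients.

With the vertex order [a, b, c, d, e, f, g, h], the degrees are [1, 2, 2, 2, 2, 1, 2, 2], giving D = diag(1, 2, 2, 2, 2, 1, 2, 2) and L = D - A. L has integer entries, so p(x) = det(xI - L) has integer coefficients. Expanding the determinant yields x^8 - 14x^7 + 78x^6 - 220x^5 + 330x^4 - 252x^3 + 84x^2 - 8x. Since p(0) = det(-L) = 0, x divides p(x). By the matrix-tree theorem the graph has (1/8) * product of the nonzero eigenvalues = 1 spanning tree. The largest eigenvalue, 3.8478, is at most the vertex count 8.

x^8 - 14x^7 + 78x^6 - 220x^5 + 330x^4 - 252x^3 + 84x^2 - 8x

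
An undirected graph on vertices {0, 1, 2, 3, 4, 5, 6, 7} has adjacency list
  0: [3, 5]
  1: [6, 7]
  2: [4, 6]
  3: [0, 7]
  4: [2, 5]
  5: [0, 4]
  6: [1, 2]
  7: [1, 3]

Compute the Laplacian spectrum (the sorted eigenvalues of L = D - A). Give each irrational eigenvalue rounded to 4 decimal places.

[0, 0.5858, 0.5858, 2, 2, 3.4142, 3.4142, 4]

Each diagonal entry of L is the vertex degree and each off-diagonal entry is -1 where an edge is present, 0 otherwise; in the order [0, 1, 2, 3, 4, 5, 6, 7] the diagonal is [2, 2, 2, 2, 2, 2, 2, 2]. Since every row of L sums to 0, the all-ones vector is in the kernel and 0 is an eigenvalue. The single zero eigenvalue shows the graph is connected. The largest eigenvalue, 4, is at most the vertex count 8.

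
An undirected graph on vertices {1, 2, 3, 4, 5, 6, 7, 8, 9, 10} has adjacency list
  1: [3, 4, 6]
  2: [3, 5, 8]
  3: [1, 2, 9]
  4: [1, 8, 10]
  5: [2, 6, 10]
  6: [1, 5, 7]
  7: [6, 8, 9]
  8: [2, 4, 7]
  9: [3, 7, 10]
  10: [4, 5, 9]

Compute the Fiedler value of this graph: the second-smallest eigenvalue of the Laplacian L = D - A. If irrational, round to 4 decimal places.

Reading degrees in the order [1, 2, 3, 4, 5, 6, 7, 8, 9, 10] gives [3, 3, 3, 3, 3, 3, 3, 3, 3, 3]; set D = diag(3, 3, 3, 3, 3, 3, 3, 3, 3, 3) and form L = D - A. Computing the eigenvalues of L and sorting gives [0, 2, 2, 2, 2, 2, 5, 5, 5, 5]. The Fiedler value lambda_2 = 2 is strictly positive, so the graph is connected.

2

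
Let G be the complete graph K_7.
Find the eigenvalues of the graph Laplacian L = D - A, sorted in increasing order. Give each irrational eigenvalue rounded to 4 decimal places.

[0, 7, 7, 7, 7, 7, 7]

The graph has 7 vertices and degree multiset [6, 6, 6, 6, 6, 6, 6]; D is the diagonal matrix of degrees and L = D - A. The multiplicity of 0 as a Laplacian eigenvalue equals the number of connected components. There is one zero in the spectrum, matching the 1 component. The eigenvalues sum to 42, which equals trace(L) = 2|E|.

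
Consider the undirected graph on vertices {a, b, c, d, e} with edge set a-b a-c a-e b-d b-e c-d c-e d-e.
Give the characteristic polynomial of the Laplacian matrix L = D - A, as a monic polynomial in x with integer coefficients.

With the vertex order [a, b, c, d, e], the degrees are [3, 3, 3, 3, 4], giving D = diag(3, 3, 3, 3, 4) and L = D - A. Computing det(xI - L) by cofactor expansion (or equivalently via sum-over-permutations) gives x^5 - 16x^4 + 94x^3 - 240x^2 + 225x. The coefficient of x^4 equals -trace(L) = -16, matching the sum of degrees. By the matrix-tree theorem the graph has (1/5) * product of the nonzero eigenvalues = 45 spanning trees.

x^5 - 16x^4 + 94x^3 - 240x^2 + 225x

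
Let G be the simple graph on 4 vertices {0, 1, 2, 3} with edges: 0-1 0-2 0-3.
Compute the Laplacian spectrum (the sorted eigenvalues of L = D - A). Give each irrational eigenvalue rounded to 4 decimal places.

Reading degrees in the order [0, 1, 2, 3] gives [3, 1, 1, 1]; set D = diag(3, 1, 1, 1) and form L = D - A. L is symmetric positive semidefinite, so every eigenvalue is real and nonnegative. The eigenvalues sum to 6, which equals trace(L) = 2|E|. There is one zero in the spectrum, matching the 1 component.

[0, 1, 1, 4]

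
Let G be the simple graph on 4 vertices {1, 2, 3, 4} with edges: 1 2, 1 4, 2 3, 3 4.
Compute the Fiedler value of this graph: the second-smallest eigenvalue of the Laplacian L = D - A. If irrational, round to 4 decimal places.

2

Each diagonal entry of L is the vertex degree and each off-diagonal entry is -1 where an edge is present, 0 otherwise; in the order [1, 2, 3, 4] the diagonal is [2, 2, 2, 2]. Computing the eigenvalues of L and sorting gives [0, 2, 2, 4]. The Fiedler value lambda_2 = 2 is strictly positive, so the graph is connected. The eigenvalues sum to 8, which equals trace(L) = 2|E|. The largest eigenvalue, 4, is at most the vertex count 4.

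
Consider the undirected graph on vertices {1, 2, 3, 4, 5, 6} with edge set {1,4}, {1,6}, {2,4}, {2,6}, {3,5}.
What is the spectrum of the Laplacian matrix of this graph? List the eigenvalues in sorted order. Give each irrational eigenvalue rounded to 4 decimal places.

[0, 0, 2, 2, 2, 4]

With the vertex order [1, 2, 3, 4, 5, 6], the degrees are [2, 2, 1, 2, 1, 2], giving D = diag(2, 2, 1, 2, 1, 2) and L = D - A. Diagonalising L (or applying a numerical eigensolver to the 6x6 matrix) gives the spectrum above. The 2 zero eigenvalues correspond to the 2 connected components. The largest eigenvalue, 4, is at most the vertex count 6.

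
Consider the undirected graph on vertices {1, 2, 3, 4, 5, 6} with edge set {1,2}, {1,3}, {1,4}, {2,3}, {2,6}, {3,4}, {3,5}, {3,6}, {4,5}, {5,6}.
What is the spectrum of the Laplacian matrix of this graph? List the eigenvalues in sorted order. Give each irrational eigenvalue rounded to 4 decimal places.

Each diagonal entry of L is the vertex degree and each off-diagonal entry is -1 where an edge is present, 0 otherwise; in the order [1, 2, 3, 4, 5, 6] the diagonal is [3, 3, 5, 3, 3, 3]. Since every row of L sums to 0, the all-ones vector is in the kernel and 0 is an eigenvalue. The single zero eigenvalue shows the graph is connected. There is one zero in the spectrum, matching the 1 component.

[0, 2.3820, 2.3820, 4.6180, 4.6180, 6]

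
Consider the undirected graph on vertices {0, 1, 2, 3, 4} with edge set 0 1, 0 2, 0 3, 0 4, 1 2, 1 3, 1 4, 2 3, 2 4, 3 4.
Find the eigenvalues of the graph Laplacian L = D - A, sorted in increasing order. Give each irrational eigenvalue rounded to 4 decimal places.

[0, 5, 5, 5, 5]

Each diagonal entry of L is the vertex degree and each off-diagonal entry is -1 where an edge is present, 0 otherwise; in the order [0, 1, 2, 3, 4] the diagonal is [4, 4, 4, 4, 4]. The multiplicity of 0 as a Laplacian eigenvalue equals the number of connected components. By the matrix-tree theorem the graph has (1/5) * product of the nonzero eigenvalues = 125 spanning trees. The eigenvalues sum to 20, which equals trace(L) = 2|E|.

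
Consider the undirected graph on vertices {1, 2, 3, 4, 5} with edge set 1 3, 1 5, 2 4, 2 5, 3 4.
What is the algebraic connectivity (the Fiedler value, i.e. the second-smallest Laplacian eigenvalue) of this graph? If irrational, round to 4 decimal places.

1.3820

Each diagonal entry of L is the vertex degree and each off-diagonal entry is -1 where an edge is present, 0 otherwise; in the order [1, 2, 3, 4, 5] the diagonal is [2, 2, 2, 2, 2]. The sorted Laplacian eigenvalues are [0, 1.3820, 1.3820, 3.6180, 3.6180]; the algebraic connectivity is the second entry, 1.3820. By the matrix-tree theorem the graph has (1/5) * product of the nonzero eigenvalues = 5 spanning trees.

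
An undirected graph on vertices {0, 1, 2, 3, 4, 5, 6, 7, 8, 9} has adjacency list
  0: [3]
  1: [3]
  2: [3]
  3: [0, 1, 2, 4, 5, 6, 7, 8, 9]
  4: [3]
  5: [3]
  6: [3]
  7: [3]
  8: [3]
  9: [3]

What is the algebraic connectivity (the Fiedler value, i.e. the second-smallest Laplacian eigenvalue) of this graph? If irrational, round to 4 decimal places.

1

Each diagonal entry of L is the vertex degree and each off-diagonal entry is -1 where an edge is present, 0 otherwise; in the order [0, 1, 2, 3, 4, 5, 6, 7, 8, 9] the diagonal is [1, 1, 1, 9, 1, 1, 1, 1, 1, 1]. Computing the eigenvalues of L and sorting gives [0, 1, 1, 1, 1, 1, 1, 1, 1, 10]. The Fiedler value lambda_2 = 1 is strictly positive, so the graph is connected. The eigenvalues sum to 18, which equals trace(L) = 2|E|.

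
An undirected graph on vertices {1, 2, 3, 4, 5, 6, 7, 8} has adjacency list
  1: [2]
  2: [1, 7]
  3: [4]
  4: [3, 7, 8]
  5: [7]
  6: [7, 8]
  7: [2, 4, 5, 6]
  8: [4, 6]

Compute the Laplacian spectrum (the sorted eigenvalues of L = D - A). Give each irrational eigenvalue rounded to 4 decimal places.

With the vertex order [1, 2, 3, 4, 5, 6, 7, 8], the degrees are [1, 2, 1, 3, 1, 2, 4, 2], giving D = diag(1, 2, 1, 3, 1, 2, 4, 2) and L = D - A. Diagonalising L (or applying a numerical eigensolver to the 8x8 matrix) gives the spectrum above. There is one zero in the spectrum, matching the 1 component. The largest eigenvalue, 5.4651, is at most the vertex count 8.

[0, 0.3820, 0.7254, 1, 2.3000, 2.6180, 3.5096, 5.4651]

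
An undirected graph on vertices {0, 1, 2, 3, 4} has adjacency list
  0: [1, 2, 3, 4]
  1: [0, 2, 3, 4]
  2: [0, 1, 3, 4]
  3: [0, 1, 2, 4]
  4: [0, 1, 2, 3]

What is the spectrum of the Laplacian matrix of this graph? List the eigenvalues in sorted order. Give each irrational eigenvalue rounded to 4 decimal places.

With the vertex order [0, 1, 2, 3, 4], the degrees are [4, 4, 4, 4, 4], giving D = diag(4, 4, 4, 4, 4) and L = D - A. L is symmetric positive semidefinite, so every eigenvalue is real and nonnegative. The largest eigenvalue, 5, is at most the vertex count 5. By the matrix-tree theorem the graph has (1/5) * product of the nonzero eigenvalues = 125 spanning trees.

[0, 5, 5, 5, 5]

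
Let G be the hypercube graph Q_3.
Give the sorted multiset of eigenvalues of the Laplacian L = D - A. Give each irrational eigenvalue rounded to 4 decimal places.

The graph has 8 vertices and degree multiset [3, 3, 3, 3, 3, 3, 3, 3]; D is the diagonal matrix of degrees and L = D - A. The multiplicity of 0 as a Laplacian eigenvalue equals the number of connected components. The single zero eigenvalue shows the graph is connected. There is one zero in the spectrum, matching the 1 component.

[0, 2, 2, 2, 4, 4, 4, 6]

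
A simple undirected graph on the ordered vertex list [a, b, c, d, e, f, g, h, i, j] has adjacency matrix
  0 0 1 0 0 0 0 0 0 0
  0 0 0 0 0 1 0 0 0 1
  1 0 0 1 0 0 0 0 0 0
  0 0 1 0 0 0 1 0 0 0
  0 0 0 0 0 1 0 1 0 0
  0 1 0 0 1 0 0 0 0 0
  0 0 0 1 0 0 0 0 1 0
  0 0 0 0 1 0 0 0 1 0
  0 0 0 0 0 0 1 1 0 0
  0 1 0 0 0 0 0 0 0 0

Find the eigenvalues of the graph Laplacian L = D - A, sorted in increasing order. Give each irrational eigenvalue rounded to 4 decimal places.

[0, 0.0979, 0.3820, 0.8244, 1.3820, 2, 2.6180, 3.1756, 3.6180, 3.9021]

Each diagonal entry of L is the vertex degree and each off-diagonal entry is -1 where an edge is present, 0 otherwise; in the order [a, b, c, d, e, f, g, h, i, j] the diagonal is [1, 2, 2, 2, 2, 2, 2, 2, 2, 1]. The multiplicity of 0 as a Laplacian eigenvalue equals the number of connected components. By the matrix-tree theorem the graph has (1/10) * product of the nonzero eigenvalues = 1 spanning tree.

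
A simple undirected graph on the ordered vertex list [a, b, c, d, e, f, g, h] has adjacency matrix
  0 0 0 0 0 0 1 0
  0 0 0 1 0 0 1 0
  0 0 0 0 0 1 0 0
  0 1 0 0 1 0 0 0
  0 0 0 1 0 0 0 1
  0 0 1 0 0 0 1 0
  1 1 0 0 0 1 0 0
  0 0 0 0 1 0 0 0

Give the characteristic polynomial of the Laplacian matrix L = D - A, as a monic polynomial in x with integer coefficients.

x^8 - 14x^7 + 77x^6 - 212x^5 + 308x^4 - 228x^3 + 76x^2 - 8x

Each diagonal entry of L is the vertex degree and each off-diagonal entry is -1 where an edge is present, 0 otherwise; in the order [a, b, c, d, e, f, g, h] the diagonal is [1, 2, 1, 2, 2, 2, 3, 1]. Computing det(xI - L) by cofactor expansion (or equivalently via sum-over-permutations) gives x^8 - 14x^7 + 77x^6 - 212x^5 + 308x^4 - 228x^3 + 76x^2 - 8x. The constant term is 0 because L is singular (the all-ones vector lies in its kernel).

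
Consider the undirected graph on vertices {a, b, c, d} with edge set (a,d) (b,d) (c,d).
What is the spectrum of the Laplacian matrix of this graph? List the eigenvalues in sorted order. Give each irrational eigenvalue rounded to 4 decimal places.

[0, 1, 1, 4]

Each diagonal entry of L is the vertex degree and each off-diagonal entry is -1 where an edge is present, 0 otherwise; in the order [a, b, c, d] the diagonal is [1, 1, 1, 3]. Diagonalising L (or applying a numerical eigensolver to the 4x4 matrix) gives the spectrum above. The single zero eigenvalue shows the graph is connected. There is one zero in the spectrum, matching the 1 component.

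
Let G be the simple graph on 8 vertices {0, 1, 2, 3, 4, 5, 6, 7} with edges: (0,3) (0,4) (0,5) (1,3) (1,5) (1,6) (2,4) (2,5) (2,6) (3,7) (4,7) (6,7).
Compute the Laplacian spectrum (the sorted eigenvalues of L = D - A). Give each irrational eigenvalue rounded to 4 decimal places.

Each diagonal entry of L is the vertex degree and each off-diagonal entry is -1 where an edge is present, 0 otherwise; in the order [0, 1, 2, 3, 4, 5, 6, 7] the diagonal is [3, 3, 3, 3, 3, 3, 3, 3]. L is symmetric positive semidefinite, so every eigenvalue is real and nonnegative. The single zero eigenvalue shows the graph is connected. By the matrix-tree theorem the graph has (1/8) * product of the nonzero eigenvalues = 384 spanning trees. The eigenvalues sum to 24, which equals trace(L) = 2|E|.

[0, 2, 2, 2, 4, 4, 4, 6]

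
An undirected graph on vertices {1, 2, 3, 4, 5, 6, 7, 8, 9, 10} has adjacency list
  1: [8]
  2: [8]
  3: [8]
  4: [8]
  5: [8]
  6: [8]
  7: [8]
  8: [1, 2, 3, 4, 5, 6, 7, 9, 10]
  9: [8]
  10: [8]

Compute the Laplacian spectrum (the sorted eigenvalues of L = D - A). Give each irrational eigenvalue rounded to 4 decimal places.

With the vertex order [1, 2, 3, 4, 5, 6, 7, 8, 9, 10], the degrees are [1, 1, 1, 1, 1, 1, 1, 9, 1, 1], giving D = diag(1, 1, 1, 1, 1, 1, 1, 9, 1, 1) and L = D - A. L is symmetric positive semidefinite, so every eigenvalue is real and nonnegative. The eigenvalues sum to 18, which equals trace(L) = 2|E|.

[0, 1, 1, 1, 1, 1, 1, 1, 1, 10]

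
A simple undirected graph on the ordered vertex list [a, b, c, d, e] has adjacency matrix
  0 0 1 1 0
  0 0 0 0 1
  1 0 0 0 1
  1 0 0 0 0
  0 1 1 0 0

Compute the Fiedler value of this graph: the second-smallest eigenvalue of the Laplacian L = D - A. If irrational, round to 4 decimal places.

0.3820

Each diagonal entry of L is the vertex degree and each off-diagonal entry is -1 where an edge is present, 0 otherwise; in the order [a, b, c, d, e] the diagonal is [2, 1, 2, 1, 2]. The sorted Laplacian eigenvalues are [0, 0.3820, 1.3820, 2.6180, 3.6180]; the algebraic connectivity is the second entry, 0.3820. The largest eigenvalue, 3.6180, is at most the vertex count 5. There is one zero in the spectrum, matching the 1 component.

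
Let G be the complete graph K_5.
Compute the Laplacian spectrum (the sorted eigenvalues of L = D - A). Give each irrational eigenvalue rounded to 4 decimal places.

The graph has 5 vertices and degree multiset [4, 4, 4, 4, 4]; D is the diagonal matrix of degrees and L = D - A. Diagonalising L (or applying a numerical eigensolver to the 5x5 matrix) gives the spectrum above. The single zero eigenvalue shows the graph is connected.

[0, 5, 5, 5, 5]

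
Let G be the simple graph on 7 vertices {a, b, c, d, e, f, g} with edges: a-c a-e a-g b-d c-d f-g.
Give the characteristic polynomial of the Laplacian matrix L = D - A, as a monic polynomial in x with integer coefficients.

Each diagonal entry of L is the vertex degree and each off-diagonal entry is -1 where an edge is present, 0 otherwise; in the order [a, b, c, d, e, f, g] the diagonal is [3, 1, 2, 2, 1, 1, 2]. L has integer entries, so p(x) = det(xI - L) has integer coefficients. Expanding the determinant yields x^7 - 12x^6 + 54x^5 - 114x^4 + 115x^3 - 50x^2 + 7x. The coefficient of x^6 equals -trace(L) = -12, matching the sum of degrees.

x^7 - 12x^6 + 54x^5 - 114x^4 + 115x^3 - 50x^2 + 7x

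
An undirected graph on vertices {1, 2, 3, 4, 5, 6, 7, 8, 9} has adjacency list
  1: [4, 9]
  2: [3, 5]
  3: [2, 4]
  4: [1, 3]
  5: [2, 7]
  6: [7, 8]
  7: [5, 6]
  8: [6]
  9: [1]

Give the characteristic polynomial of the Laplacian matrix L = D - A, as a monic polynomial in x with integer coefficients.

x^9 - 16x^8 + 105x^7 - 364x^6 + 715x^5 - 792x^4 + 462x^3 - 120x^2 + 9x

With the vertex order [1, 2, 3, 4, 5, 6, 7, 8, 9], the degrees are [2, 2, 2, 2, 2, 2, 2, 1, 1], giving D = diag(2, 2, 2, 2, 2, 2, 2, 1, 1) and L = D - A. Computing det(xI - L) by cofactor expansion (or equivalently via sum-over-permutations) gives x^9 - 16x^8 + 105x^7 - 364x^6 + 715x^5 - 792x^4 + 462x^3 - 120x^2 + 9x. Since p(0) = det(-L) = 0, x divides p(x). There is one zero in the spectrum, matching the 1 component.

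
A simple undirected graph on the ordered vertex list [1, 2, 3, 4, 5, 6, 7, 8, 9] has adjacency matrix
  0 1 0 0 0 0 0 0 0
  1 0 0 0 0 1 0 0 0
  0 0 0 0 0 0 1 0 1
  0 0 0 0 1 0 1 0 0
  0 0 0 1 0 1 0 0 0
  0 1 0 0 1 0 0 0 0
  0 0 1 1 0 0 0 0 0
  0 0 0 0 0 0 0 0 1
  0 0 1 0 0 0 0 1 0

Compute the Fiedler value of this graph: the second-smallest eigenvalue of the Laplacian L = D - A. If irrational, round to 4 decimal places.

With the vertex order [1, 2, 3, 4, 5, 6, 7, 8, 9], the degrees are [1, 2, 2, 2, 2, 2, 2, 1, 2], giving D = diag(1, 2, 2, 2, 2, 2, 2, 1, 2) and L = D - A. Computing the eigenvalues of L and sorting gives [0, 0.1206, 0.4679, 1, 1.6527, 2.3473, 3, 3.5321, 3.8794]. The Fiedler value lambda_2 = 0.1206 is strictly positive, so the graph is connected. The largest eigenvalue, 3.8794, is at most the vertex count 9.

0.1206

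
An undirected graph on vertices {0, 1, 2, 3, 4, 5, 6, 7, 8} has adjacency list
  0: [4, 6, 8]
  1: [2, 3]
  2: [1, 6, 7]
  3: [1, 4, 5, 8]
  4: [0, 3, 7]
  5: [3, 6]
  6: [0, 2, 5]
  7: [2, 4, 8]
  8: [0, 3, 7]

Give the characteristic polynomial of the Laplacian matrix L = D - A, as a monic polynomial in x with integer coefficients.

x^9 - 26x^8 + 286x^7 - 1736x^6 + 6353x^5 - 14344x^4 + 19507x^3 - 14610x^2 + 4617x

Reading degrees in the order [0, 1, 2, 3, 4, 5, 6, 7, 8] gives [3, 2, 3, 4, 3, 2, 3, 3, 3]; set D = diag(3, 2, 3, 4, 3, 2, 3, 3, 3) and form L = D - A. L has integer entries, so p(x) = det(xI - L) has integer coefficients. Expanding the determinant yields x^9 - 26x^8 + 286x^7 - 1736x^6 + 6353x^5 - 14344x^4 + 19507x^3 - 14610x^2 + 4617x. The constant term is 0 because L is singular (the all-ones vector lies in its kernel). The eigenvalues sum to 26, which equals trace(L) = 2|E|.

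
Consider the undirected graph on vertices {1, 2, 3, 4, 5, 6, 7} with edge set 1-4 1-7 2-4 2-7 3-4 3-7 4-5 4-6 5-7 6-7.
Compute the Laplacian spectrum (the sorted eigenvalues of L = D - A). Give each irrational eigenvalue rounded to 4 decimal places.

[0, 2, 2, 2, 2, 5, 7]

With the vertex order [1, 2, 3, 4, 5, 6, 7], the degrees are [2, 2, 2, 5, 2, 2, 5], giving D = diag(2, 2, 2, 5, 2, 2, 5) and L = D - A. The multiplicity of 0 as a Laplacian eigenvalue equals the number of connected components. The single zero eigenvalue shows the graph is connected. By the matrix-tree theorem the graph has (1/7) * product of the nonzero eigenvalues = 80 spanning trees. There is one zero in the spectrum, matching the 1 component.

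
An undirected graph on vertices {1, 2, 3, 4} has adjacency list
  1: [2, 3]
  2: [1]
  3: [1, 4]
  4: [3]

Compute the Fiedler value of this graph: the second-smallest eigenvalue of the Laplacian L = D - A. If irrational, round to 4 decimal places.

Reading degrees in the order [1, 2, 3, 4] gives [2, 1, 2, 1]; set D = diag(2, 1, 2, 1) and form L = D - A. The smallest Laplacian eigenvalue is always 0. The next one, lambda_2 = 0.5858, measures how hard the graph is to disconnect: larger values mean better connectivity. The largest eigenvalue, 3.4142, is at most the vertex count 4.

0.5858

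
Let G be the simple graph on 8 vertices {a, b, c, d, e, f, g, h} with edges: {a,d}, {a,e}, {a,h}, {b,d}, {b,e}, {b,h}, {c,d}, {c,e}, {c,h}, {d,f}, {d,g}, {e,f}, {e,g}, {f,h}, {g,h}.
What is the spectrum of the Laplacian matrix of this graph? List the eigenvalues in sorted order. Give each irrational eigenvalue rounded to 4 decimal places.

With the vertex order [a, b, c, d, e, f, g, h], the degrees are [3, 3, 3, 5, 5, 3, 3, 5], giving D = diag(3, 3, 3, 5, 5, 3, 3, 5) and L = D - A. Since every row of L sums to 0, the all-ones vector is in the kernel and 0 is an eigenvalue. The largest eigenvalue, 8, is at most the vertex count 8. There is one zero in the spectrum, matching the 1 component.

[0, 3, 3, 3, 3, 5, 5, 8]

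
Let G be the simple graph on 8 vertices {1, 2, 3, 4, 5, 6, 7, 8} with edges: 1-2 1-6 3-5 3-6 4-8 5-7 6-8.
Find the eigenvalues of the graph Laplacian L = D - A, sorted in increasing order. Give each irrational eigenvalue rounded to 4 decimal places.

[0, 0.2434, 0.3820, 1.1798, 2, 2.6180, 3.1386, 4.4383]

Each diagonal entry of L is the vertex degree and each off-diagonal entry is -1 where an edge is present, 0 otherwise; in the order [1, 2, 3, 4, 5, 6, 7, 8] the diagonal is [2, 1, 2, 1, 2, 3, 1, 2]. Since every row of L sums to 0, the all-ones vector is in the kernel and 0 is an eigenvalue. The single zero eigenvalue shows the graph is connected.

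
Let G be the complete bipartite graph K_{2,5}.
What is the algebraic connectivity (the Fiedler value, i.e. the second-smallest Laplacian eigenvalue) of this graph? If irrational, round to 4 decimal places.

2

The graph has 7 vertices and degree multiset [5, 5, 2, 2, 2, 2, 2]; D is the diagonal matrix of degrees and L = D - A. Computing the eigenvalues of L and sorting gives [0, 2, 2, 2, 2, 5, 7]. The Fiedler value lambda_2 = 2 is strictly positive, so the graph is connected.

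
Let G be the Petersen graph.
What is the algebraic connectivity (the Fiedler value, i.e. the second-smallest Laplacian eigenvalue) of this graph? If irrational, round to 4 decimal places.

The graph has 10 vertices and degree multiset [3, 3, 3, 3, 3, 3, 3, 3, 3, 3]; D is the diagonal matrix of degrees and L = D - A. Computing the eigenvalues of L and sorting gives [0, 2, 2, 2, 2, 2, 5, 5, 5, 5]. The Fiedler value lambda_2 = 2 is strictly positive, so the graph is connected. There is one zero in the spectrum, matching the 1 component.

2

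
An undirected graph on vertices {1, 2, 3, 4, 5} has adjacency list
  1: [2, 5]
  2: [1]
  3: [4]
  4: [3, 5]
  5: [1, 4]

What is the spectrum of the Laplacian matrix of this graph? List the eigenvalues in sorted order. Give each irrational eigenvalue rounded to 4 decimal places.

With the vertex order [1, 2, 3, 4, 5], the degrees are [2, 1, 1, 2, 2], giving D = diag(2, 1, 1, 2, 2) and L = D - A. Diagonalising L (or applying a numerical eigensolver to the 5x5 matrix) gives the spectrum above.

[0, 0.3820, 1.3820, 2.6180, 3.6180]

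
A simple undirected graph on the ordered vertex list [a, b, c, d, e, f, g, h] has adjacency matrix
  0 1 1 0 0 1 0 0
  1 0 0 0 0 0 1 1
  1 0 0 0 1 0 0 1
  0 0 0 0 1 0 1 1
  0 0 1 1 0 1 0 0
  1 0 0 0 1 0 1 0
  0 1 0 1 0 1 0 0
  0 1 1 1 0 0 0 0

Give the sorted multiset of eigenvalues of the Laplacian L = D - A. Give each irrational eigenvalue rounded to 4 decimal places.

[0, 2, 2, 2, 4, 4, 4, 6]

With the vertex order [a, b, c, d, e, f, g, h], the degrees are [3, 3, 3, 3, 3, 3, 3, 3], giving D = diag(3, 3, 3, 3, 3, 3, 3, 3) and L = D - A. The multiplicity of 0 as a Laplacian eigenvalue equals the number of connected components. The single zero eigenvalue shows the graph is connected. There is one zero in the spectrum, matching the 1 component. The eigenvalues sum to 24, which equals trace(L) = 2|E|.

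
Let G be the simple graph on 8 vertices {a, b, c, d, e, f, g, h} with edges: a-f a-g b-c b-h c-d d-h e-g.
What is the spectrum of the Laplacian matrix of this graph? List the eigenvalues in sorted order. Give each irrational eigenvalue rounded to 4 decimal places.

[0, 0, 0.5858, 2, 2, 2, 3.4142, 4]

With the vertex order [a, b, c, d, e, f, g, h], the degrees are [2, 2, 2, 2, 1, 1, 2, 2], giving D = diag(2, 2, 2, 2, 1, 1, 2, 2) and L = D - A. Since every row of L sums to 0, the all-ones vector is in the kernel and 0 is an eigenvalue. The 2 zero eigenvalues correspond to the 2 connected components. There are 2 zeros in the spectrum, matching the 2 components.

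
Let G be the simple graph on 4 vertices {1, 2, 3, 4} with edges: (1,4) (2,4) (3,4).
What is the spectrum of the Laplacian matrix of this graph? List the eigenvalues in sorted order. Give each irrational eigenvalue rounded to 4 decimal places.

With the vertex order [1, 2, 3, 4], the degrees are [1, 1, 1, 3], giving D = diag(1, 1, 1, 3) and L = D - A. L is symmetric positive semidefinite, so every eigenvalue is real and nonnegative. The single zero eigenvalue shows the graph is connected. There is one zero in the spectrum, matching the 1 component.

[0, 1, 1, 4]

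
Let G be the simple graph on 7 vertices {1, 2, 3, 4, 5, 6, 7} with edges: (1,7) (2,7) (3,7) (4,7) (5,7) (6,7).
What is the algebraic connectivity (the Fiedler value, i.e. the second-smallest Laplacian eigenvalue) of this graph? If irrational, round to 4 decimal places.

Reading degrees in the order [1, 2, 3, 4, 5, 6, 7] gives [1, 1, 1, 1, 1, 1, 6]; set D = diag(1, 1, 1, 1, 1, 1, 6) and form L = D - A. The sorted Laplacian eigenvalues are [0, 1, 1, 1, 1, 1, 7]; the algebraic connectivity is the second entry, 1. The eigenvalues sum to 12, which equals trace(L) = 2|E|. By the matrix-tree theorem the graph has (1/7) * product of the nonzero eigenvalues = 1 spanning tree.

1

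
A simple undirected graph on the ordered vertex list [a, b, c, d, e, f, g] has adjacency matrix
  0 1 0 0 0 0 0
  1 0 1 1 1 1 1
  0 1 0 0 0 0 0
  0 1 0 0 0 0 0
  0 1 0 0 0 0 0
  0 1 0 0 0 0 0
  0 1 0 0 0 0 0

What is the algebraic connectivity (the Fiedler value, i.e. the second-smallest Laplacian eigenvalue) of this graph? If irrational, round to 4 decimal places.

Reading degrees in the order [a, b, c, d, e, f, g] gives [1, 6, 1, 1, 1, 1, 1]; set D = diag(1, 6, 1, 1, 1, 1, 1) and form L = D - A. The smallest Laplacian eigenvalue is always 0. The next one, lambda_2 = 1, measures how hard the graph is to disconnect: larger values mean better connectivity. By the matrix-tree theorem the graph has (1/7) * product of the nonzero eigenvalues = 1 spanning tree.

1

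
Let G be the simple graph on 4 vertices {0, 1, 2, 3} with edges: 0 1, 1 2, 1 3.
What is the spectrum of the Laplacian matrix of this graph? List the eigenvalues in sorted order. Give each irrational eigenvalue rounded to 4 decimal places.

Reading degrees in the order [0, 1, 2, 3] gives [1, 3, 1, 1]; set D = diag(1, 3, 1, 1) and form L = D - A. Diagonalising L (or applying a numerical eigensolver to the 4x4 matrix) gives the spectrum above. The eigenvalues sum to 6, which equals trace(L) = 2|E|. By the matrix-tree theorem the graph has (1/4) * product of the nonzero eigenvalues = 1 spanning tree.

[0, 1, 1, 4]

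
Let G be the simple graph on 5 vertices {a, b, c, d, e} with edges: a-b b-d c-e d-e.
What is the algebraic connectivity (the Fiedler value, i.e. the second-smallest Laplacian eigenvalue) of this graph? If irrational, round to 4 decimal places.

Reading degrees in the order [a, b, c, d, e] gives [1, 2, 1, 2, 2]; set D = diag(1, 2, 1, 2, 2) and form L = D - A. The sorted Laplacian eigenvalues are [0, 0.3820, 1.3820, 2.6180, 3.6180]; the algebraic connectivity is the second entry, 0.3820.

0.3820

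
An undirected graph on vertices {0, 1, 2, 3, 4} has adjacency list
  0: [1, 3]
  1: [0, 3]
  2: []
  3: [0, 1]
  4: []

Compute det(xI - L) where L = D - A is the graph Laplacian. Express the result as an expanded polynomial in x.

x^5 - 6x^4 + 9x^3

With the vertex order [0, 1, 2, 3, 4], the degrees are [2, 2, 0, 2, 0], giving D = diag(2, 2, 0, 2, 0) and L = D - A. Computing det(xI - L) by cofactor expansion (or equivalently via sum-over-permutations) gives x^5 - 6x^4 + 9x^3. The coefficient of x^4 equals -trace(L) = -6, matching the sum of degrees. The eigenvalues sum to 6, which equals trace(L) = 2|E|.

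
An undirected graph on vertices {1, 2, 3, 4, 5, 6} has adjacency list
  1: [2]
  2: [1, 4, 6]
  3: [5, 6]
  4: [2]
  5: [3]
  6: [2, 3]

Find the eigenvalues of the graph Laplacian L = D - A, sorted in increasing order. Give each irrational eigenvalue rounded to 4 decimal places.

With the vertex order [1, 2, 3, 4, 5, 6], the degrees are [1, 3, 2, 1, 1, 2], giving D = diag(1, 3, 2, 1, 1, 2) and L = D - A. L is symmetric positive semidefinite, so every eigenvalue is real and nonnegative. There is one zero in the spectrum, matching the 1 component. The largest eigenvalue, 4.2143, is at most the vertex count 6.

[0, 0.3249, 1, 1.4608, 3, 4.2143]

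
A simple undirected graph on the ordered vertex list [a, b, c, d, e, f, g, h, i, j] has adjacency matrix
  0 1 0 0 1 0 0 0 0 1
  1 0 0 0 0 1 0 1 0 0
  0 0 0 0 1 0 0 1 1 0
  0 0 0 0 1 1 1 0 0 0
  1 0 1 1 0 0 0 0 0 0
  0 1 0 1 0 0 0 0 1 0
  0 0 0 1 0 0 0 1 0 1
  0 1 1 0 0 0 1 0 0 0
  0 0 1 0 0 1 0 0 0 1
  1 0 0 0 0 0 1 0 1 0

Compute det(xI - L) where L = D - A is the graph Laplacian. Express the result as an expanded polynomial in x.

x^10 - 30x^9 + 390x^8 - 2880x^7 + 13305x^6 - 39882x^5 + 77640x^4 - 94800x^3 + 66000x^2 - 20000x

With the vertex order [a, b, c, d, e, f, g, h, i, j], the degrees are [3, 3, 3, 3, 3, 3, 3, 3, 3, 3], giving D = diag(3, 3, 3, 3, 3, 3, 3, 3, 3, 3) and L = D - A. L has integer entries, so p(x) = det(xI - L) has integer coefficients. Expanding the determinant yields x^10 - 30x^9 + 390x^8 - 2880x^7 + 13305x^6 - 39882x^5 + 77640x^4 - 94800x^3 + 66000x^2 - 20000x. Since p(0) = det(-L) = 0, x divides p(x).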